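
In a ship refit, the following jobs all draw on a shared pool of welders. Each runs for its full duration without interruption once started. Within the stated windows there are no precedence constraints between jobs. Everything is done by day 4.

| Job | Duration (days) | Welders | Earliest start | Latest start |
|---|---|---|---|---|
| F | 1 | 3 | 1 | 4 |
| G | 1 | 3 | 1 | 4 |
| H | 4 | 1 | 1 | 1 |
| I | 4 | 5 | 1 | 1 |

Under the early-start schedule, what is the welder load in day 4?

At early start, day 4 has: H, I.
Demand: 1 + 5 = 6.

6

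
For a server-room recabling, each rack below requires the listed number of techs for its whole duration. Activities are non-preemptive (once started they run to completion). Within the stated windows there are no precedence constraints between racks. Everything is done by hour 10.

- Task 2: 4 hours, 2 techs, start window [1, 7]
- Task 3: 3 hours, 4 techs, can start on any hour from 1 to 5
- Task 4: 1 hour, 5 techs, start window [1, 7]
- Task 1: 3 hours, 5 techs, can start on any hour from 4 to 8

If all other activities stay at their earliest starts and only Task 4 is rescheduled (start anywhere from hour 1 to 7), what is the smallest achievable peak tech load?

Task 4@1: h1:11  h2:6  h3:6  h4:7  h5:5  h6:5  h7:0  h8:0  h9:0  h10:0 → peak 11
Task 4@2: h1:6  h2:11  h3:6  h4:7  h5:5  h6:5  h7:0  h8:0  h9:0  h10:0 → peak 11
Task 4@3: h1:6  h2:6  h3:11  h4:7  h5:5  h6:5  h7:0  h8:0  h9:0  h10:0 → peak 11
Task 4@4: h1:6  h2:6  h3:6  h4:12  h5:5  h6:5  h7:0  h8:0  h9:0  h10:0 → peak 12
Task 4@5: h1:6  h2:6  h3:6  h4:7  h5:10  h6:5  h7:0  h8:0  h9:0  h10:0 → peak 10
Task 4@6: h1:6  h2:6  h3:6  h4:7  h5:5  h6:10  h7:0  h8:0  h9:0  h10:0 → peak 10
Task 4@7: h1:6  h2:6  h3:6  h4:7  h5:5  h6:5  h7:5  h8:0  h9:0  h10:0 → peak 7
Best is Task 4@7, peak 7.

7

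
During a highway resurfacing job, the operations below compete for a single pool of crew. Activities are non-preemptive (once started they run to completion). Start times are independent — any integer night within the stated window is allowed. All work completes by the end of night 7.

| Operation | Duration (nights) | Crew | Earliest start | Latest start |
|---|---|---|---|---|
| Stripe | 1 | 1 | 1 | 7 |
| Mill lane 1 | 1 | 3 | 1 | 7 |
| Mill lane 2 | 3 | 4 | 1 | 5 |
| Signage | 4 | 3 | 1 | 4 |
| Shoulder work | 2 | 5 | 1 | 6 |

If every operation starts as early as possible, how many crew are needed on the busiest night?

16

Early-start schedule: Stripe@1, Mill lane 1@1, Mill lane 2@1, Signage@1, Shoulder work@1.
Load per night: night 1: 16, night 2: 12, night 3: 7, night 4: 3, night 5: 0, night 6: 0, night 7: 0.
Peak is 16.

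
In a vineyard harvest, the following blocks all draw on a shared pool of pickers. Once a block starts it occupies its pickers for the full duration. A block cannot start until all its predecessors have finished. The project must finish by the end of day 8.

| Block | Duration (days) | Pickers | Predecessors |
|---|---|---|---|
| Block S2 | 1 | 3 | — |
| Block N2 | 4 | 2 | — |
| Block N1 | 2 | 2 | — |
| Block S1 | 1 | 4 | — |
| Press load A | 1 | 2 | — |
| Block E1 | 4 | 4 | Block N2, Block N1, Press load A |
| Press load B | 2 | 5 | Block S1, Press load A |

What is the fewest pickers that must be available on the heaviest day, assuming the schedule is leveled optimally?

Early-start (Block S2@1, Block N2@1, Block N1@1, Block S1@1, Press load A@1, Block E1@5, Press load B@2) gives peak 13: d1:13  d2:9  d3:7  d4:2  d5:4  d6:4  d7:4  d8:4.
Shift Block S2→5, Press load A→2, Press load B→3.
Schedule Block S2@5, Block N2@1, Block N1@1, Block S1@1, Press load A@2, Block E1@5, Press load B@3: d1:8  d2:6  d3:7  d4:7  d5:7  d6:4  d7:4  d8:4 — peak 8.

8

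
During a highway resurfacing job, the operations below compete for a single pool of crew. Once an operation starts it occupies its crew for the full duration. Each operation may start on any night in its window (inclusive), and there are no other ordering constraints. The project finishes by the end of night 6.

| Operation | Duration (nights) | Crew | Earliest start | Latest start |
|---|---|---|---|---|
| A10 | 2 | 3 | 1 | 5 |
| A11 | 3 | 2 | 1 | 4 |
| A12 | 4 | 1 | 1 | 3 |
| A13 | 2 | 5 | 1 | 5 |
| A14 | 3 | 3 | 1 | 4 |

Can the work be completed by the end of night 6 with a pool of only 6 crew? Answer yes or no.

The minimum achievable peak is 7; 6 < 7, so no feasible schedule stays within the cap.

no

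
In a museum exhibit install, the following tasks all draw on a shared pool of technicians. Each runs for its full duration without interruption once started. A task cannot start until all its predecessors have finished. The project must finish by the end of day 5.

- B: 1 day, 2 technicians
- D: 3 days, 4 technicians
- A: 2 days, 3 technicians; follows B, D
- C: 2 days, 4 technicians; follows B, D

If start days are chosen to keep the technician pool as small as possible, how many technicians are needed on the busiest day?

7

Schedule B@1, D@1, A@4, C@4: d1:6  d2:4  d3:4  d4:7  d5:7 — peak 7.
No arrangement of the 3 feasible schedules does better.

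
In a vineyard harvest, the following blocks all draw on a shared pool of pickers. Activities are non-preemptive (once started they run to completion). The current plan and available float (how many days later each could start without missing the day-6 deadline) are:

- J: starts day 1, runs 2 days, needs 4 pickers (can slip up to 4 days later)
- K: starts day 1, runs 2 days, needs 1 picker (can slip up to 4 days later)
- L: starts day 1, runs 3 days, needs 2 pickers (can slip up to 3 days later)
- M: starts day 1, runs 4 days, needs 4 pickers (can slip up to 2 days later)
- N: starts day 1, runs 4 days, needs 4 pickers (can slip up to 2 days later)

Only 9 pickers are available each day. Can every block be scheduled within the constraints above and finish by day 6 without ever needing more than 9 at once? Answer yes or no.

The minimum achievable peak is 10; 9 < 10, so no feasible schedule stays within the cap.

no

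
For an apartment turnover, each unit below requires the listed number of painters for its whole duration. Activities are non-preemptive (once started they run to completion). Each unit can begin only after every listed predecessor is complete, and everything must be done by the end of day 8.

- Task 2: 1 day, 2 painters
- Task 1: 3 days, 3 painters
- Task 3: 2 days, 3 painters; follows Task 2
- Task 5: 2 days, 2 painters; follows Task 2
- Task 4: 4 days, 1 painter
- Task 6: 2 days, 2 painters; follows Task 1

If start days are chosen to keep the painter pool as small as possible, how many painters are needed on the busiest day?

Early-start (Task 2@1, Task 1@1, Task 3@2, Task 5@2, Task 4@1, Task 6@4) gives peak 9: d1:6  d2:9  d3:9  d4:3  d5:2  d6:0  d7:0  d8:0.
Shift Task 1→2, Task 3→5, Task 5→7, Task 6→7.
Schedule Task 2@1, Task 1@2, Task 3@5, Task 5@7, Task 4@1, Task 6@7: d1:3  d2:4  d3:4  d4:4  d5:3  d6:3  d7:4  d8:4 — peak 4.
Total painter-days = 29 over 8 days ⇒ peak ≥ ⌈29/8⌉ = 4, so 4 is optimal.

4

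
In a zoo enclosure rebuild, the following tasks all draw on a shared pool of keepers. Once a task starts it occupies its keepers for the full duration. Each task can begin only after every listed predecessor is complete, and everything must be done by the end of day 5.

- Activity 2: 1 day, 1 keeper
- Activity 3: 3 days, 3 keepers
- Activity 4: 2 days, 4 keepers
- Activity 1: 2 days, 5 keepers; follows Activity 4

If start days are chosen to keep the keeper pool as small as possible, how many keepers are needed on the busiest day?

Early-start (Activity 2@1, Activity 3@1, Activity 4@1, Activity 1@3) gives peak 8: d1:8  d2:7  d3:8  d4:5  d5:0.
Shift Activity 4→2, Activity 1→4.
Schedule Activity 2@1, Activity 3@1, Activity 4@2, Activity 1@4: d1:4  d2:7  d3:7  d4:5  d5:5 — peak 7.

7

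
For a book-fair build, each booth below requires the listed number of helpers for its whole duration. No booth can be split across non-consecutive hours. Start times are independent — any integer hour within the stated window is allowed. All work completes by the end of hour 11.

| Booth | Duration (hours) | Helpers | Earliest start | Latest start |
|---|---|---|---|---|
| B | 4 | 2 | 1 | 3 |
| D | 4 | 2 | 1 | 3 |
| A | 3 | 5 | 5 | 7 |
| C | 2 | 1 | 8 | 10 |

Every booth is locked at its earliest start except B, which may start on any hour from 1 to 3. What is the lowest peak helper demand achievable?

5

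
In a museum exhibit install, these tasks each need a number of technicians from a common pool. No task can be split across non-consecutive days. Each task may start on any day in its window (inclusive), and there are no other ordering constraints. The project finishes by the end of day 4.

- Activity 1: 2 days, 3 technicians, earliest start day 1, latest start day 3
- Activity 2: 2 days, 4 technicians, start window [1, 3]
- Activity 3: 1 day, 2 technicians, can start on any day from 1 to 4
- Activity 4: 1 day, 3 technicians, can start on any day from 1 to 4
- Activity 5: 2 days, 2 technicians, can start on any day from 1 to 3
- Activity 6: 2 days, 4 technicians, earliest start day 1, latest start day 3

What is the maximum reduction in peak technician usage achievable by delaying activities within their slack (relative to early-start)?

Early-start peak: d1:18  d2:13  d3:0  d4:0 ⇒ 18.
Leveled (Activity 1@1, Activity 2@3, Activity 3@1, Activity 4@2, Activity 5@1, Activity 6@3): d1:7  d2:8  d3:8  d4:8 ⇒ 8.
Reduction 18 − 8 = 10.

10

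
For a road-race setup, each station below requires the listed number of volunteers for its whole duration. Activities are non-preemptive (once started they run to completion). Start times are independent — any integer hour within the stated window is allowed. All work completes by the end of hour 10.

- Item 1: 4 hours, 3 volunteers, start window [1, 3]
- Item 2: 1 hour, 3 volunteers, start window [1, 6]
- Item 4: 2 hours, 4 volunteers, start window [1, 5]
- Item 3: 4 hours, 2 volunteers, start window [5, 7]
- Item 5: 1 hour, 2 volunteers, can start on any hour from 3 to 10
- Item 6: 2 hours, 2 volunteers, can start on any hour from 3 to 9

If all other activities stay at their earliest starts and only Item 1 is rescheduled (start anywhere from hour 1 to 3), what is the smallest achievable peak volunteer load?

Item 1@1: h1:10  h2:7  h3:7  h4:5  h5:2  h6:2  h7:2  h8:2  h9:0  h10:0 → peak 10
Item 1@2: h1:7  h2:7  h3:7  h4:5  h5:5  h6:2  h7:2  h8:2  h9:0  h10:0 → peak 7
Item 1@3: h1:7  h2:4  h3:7  h4:5  h5:5  h6:5  h7:2  h8:2  h9:0  h10:0 → peak 7
Best is Item 1@2, peak 7.

7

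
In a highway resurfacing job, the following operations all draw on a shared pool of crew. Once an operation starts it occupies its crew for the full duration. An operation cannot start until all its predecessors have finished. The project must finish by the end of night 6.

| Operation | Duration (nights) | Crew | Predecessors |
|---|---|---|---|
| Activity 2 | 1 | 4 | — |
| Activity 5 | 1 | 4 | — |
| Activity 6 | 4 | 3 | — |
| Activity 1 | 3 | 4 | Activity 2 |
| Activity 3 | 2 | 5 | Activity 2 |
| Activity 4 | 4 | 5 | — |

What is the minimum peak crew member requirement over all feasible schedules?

12

Early-start (Activity 2@1, Activity 5@1, Activity 6@1, Activity 1@2, Activity 3@2, Activity 4@1) gives peak 17: n1:16  n2:17  n3:17  n4:12  n5:0  n6:0.
Shift Activity 3→5, Activity 4→2.
Schedule Activity 2@1, Activity 5@1, Activity 6@1, Activity 1@2, Activity 3@5, Activity 4@2: n1:11  n2:12  n3:12  n4:12  n5:10  n6:5 — peak 12.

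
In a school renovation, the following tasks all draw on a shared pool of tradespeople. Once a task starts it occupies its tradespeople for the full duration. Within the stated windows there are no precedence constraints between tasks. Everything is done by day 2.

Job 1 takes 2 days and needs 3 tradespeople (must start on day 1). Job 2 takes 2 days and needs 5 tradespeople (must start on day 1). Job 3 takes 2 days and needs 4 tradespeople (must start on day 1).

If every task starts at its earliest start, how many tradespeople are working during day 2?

At early start, day 2 has: Job 1, Job 2, Job 3.
Demand: 3 + 5 + 4 = 12.

12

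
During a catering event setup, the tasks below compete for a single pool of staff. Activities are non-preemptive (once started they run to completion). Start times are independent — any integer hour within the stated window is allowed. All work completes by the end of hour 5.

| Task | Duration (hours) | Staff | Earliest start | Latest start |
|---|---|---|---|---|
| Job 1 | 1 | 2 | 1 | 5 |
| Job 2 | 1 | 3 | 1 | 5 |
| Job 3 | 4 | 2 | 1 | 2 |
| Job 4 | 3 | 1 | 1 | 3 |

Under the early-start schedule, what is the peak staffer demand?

8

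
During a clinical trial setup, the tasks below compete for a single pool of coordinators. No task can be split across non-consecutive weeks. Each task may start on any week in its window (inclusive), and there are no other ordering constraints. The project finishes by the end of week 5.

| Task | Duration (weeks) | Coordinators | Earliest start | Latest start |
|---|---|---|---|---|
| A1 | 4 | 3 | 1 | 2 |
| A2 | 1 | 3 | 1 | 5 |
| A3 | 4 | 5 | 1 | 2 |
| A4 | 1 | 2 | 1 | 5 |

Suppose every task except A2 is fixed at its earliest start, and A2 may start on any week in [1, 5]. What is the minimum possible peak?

10

A2@1: w1:13  w2:8  w3:8  w4:8  w5:0 → peak 13
A2@2: w1:10  w2:11  w3:8  w4:8  w5:0 → peak 11
A2@3: w1:10  w2:8  w3:11  w4:8  w5:0 → peak 11
A2@4: w1:10  w2:8  w3:8  w4:11  w5:0 → peak 11
A2@5: w1:10  w2:8  w3:8  w4:8  w5:3 → peak 10
Best is A2@5, peak 10.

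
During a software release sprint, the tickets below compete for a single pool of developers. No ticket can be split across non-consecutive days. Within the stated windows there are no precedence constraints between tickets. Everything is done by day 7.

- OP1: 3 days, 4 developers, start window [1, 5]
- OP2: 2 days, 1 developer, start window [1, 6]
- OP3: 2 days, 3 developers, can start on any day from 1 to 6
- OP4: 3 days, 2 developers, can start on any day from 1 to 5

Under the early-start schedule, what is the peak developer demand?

10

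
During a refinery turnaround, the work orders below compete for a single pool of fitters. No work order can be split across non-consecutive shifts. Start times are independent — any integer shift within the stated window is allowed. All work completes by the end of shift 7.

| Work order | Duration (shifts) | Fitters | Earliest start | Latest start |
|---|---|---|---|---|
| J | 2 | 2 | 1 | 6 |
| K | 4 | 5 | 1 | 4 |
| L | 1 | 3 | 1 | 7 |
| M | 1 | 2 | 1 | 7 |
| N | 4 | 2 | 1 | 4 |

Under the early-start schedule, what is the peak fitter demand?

14

Early-start schedule: J@1, K@1, L@1, M@1, N@1.
Load per shift: shift 1: 14, shift 2: 9, shift 3: 7, shift 4: 7, shift 5: 0, shift 6: 0, shift 7: 0.
Peak is 14.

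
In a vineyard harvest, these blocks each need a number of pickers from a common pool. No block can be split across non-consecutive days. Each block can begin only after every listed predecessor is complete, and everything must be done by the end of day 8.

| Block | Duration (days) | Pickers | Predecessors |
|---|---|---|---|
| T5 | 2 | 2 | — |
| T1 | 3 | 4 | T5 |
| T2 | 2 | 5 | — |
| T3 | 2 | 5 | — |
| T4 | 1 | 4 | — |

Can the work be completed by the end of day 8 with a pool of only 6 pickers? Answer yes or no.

The minimum achievable peak is 7; 6 < 7, so no feasible schedule stays within the cap.

no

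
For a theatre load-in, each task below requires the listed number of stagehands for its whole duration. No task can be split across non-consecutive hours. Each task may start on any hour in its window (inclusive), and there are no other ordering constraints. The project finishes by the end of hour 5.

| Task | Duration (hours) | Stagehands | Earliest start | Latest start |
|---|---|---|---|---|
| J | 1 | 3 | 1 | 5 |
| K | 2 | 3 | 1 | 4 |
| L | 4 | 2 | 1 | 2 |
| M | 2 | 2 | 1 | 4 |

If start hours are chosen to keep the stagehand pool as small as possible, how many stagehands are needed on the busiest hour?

5

Early-start (J@1, K@1, L@1, M@1) gives peak 10: h1:10  h2:7  h3:2  h4:2  h5:0.
Shift K→2, M→4.
Schedule J@1, K@2, L@1, M@4: h1:5  h2:5  h3:5  h4:4  h5:2 — peak 5.
Total stagehand-hours = 21 over 5 hours ⇒ peak ≥ ⌈21/5⌉ = 5, so 5 is optimal.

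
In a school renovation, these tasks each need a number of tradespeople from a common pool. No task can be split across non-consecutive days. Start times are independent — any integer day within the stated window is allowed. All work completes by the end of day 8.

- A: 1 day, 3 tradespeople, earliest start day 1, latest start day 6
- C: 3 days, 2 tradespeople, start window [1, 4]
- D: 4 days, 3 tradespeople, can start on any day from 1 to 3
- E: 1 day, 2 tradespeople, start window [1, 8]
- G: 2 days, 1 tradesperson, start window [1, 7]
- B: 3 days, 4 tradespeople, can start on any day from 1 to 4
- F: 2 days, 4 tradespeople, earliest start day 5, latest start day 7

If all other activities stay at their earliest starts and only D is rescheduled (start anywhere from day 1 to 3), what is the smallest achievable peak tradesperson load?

D@1: d1:15  d2:10  d3:9  d4:3  d5:4  d6:4  d7:0  d8:0 → peak 15
D@2: d1:12  d2:10  d3:9  d4:3  d5:7  d6:4  d7:0  d8:0 → peak 12
D@3: d1:12  d2:7  d3:9  d4:3  d5:7  d6:7  d7:0  d8:0 → peak 12
Best is D@2, peak 12.

12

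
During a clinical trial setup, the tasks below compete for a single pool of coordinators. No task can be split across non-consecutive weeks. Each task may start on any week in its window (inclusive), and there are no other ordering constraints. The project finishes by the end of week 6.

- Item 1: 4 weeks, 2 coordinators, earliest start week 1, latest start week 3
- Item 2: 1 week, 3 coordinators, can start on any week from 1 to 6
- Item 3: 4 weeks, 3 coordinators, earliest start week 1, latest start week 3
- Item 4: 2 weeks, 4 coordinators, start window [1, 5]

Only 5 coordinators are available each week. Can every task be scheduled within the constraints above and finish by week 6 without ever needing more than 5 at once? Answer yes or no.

Total coordinator-weeks = 31; over 6 weeks the average is 31/6 > 5, so some week must exceed 5.

no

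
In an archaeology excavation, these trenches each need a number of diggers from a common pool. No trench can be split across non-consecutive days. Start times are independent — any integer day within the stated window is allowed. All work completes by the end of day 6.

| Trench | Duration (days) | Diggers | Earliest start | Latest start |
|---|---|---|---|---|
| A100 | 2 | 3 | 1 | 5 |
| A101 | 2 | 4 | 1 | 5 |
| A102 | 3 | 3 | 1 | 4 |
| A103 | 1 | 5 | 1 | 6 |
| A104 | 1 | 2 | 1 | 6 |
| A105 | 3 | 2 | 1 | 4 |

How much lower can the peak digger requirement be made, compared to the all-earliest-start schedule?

12

Early-start peak: d1:19  d2:12  d3:5  d4:0  d5:0  d6:0 ⇒ 19.
Leveled (A100@1, A101@1, A102@3, A103@6, A104@3, A105@3): d1:7  d2:7  d3:7  d4:5  d5:5  d6:5 ⇒ 7.
Reduction 19 − 7 = 12.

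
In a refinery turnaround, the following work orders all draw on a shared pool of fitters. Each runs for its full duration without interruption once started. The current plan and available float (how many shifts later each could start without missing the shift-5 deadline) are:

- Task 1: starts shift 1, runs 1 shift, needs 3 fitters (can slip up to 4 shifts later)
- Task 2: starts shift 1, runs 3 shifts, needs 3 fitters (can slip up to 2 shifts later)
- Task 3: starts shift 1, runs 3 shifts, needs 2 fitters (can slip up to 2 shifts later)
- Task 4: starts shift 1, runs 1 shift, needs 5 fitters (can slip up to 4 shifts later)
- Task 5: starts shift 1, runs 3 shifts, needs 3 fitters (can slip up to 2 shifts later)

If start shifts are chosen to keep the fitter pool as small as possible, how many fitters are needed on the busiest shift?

Early-start (Task 1@1, Task 2@1, Task 3@1, Task 4@1, Task 5@1) gives peak 16: s1:16  s2:8  s3:8  s4:0  s5:0.
Shift Task 4→4, Task 5→2.
Schedule Task 1@1, Task 2@1, Task 3@1, Task 4@4, Task 5@2: s1:8  s2:8  s3:8  s4:8  s5:0 — peak 8.

8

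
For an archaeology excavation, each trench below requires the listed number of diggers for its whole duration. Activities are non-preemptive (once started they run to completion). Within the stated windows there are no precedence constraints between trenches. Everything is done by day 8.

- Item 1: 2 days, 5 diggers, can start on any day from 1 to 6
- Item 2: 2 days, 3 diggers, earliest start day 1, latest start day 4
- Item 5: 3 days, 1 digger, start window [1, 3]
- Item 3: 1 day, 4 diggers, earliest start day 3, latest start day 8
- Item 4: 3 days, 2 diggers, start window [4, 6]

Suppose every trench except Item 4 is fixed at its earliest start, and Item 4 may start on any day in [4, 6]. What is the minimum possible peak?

9

Item 4@4: d1:9  d2:9  d3:5  d4:2  d5:2  d6:2  d7:0  d8:0 → peak 9
Item 4@5: d1:9  d2:9  d3:5  d4:0  d5:2  d6:2  d7:2  d8:0 → peak 9
Item 4@6: d1:9  d2:9  d3:5  d4:0  d5:0  d6:2  d7:2  d8:2 → peak 9
Best is Item 4@4, peak 9.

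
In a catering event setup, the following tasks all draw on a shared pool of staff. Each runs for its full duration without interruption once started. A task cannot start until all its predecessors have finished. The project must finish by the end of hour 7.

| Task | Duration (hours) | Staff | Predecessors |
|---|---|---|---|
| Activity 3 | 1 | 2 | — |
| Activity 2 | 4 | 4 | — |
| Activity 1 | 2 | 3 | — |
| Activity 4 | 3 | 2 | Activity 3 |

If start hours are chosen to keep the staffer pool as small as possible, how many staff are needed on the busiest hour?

Early-start (Activity 3@1, Activity 2@1, Activity 1@1, Activity 4@2) gives peak 9: h1:9  h2:9  h3:6  h4:6  h5:0  h6:0  h7:0.
Shift Activity 1→5.
Schedule Activity 3@1, Activity 2@1, Activity 1@5, Activity 4@2: h1:6  h2:6  h3:6  h4:6  h5:3  h6:3  h7:0 — peak 6.

6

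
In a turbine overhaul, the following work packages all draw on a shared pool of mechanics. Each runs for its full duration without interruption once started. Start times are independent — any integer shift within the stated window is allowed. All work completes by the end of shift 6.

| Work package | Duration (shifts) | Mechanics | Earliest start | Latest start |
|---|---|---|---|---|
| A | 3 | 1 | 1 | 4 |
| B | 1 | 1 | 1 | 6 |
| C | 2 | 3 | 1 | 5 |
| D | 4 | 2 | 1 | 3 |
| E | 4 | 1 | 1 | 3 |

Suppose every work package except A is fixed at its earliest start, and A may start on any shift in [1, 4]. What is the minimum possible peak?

7

A@1: s1:8  s2:7  s3:4  s4:3  s5:0  s6:0 → peak 8
A@2: s1:7  s2:7  s3:4  s4:4  s5:0  s6:0 → peak 7
A@3: s1:7  s2:6  s3:4  s4:4  s5:1  s6:0 → peak 7
A@4: s1:7  s2:6  s3:3  s4:4  s5:1  s6:1 → peak 7
Best is A@2, peak 7.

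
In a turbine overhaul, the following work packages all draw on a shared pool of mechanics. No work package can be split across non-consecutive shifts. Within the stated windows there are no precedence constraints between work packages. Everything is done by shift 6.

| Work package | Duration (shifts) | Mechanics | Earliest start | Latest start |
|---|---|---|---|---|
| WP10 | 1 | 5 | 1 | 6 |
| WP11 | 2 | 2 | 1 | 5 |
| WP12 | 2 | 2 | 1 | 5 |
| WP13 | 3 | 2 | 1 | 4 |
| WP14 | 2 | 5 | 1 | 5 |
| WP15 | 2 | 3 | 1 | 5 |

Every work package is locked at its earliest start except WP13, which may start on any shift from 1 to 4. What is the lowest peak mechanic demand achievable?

17

WP13@1: s1:19  s2:14  s3:2  s4:0  s5:0  s6:0 → peak 19
WP13@2: s1:17  s2:14  s3:2  s4:2  s5:0  s6:0 → peak 17
WP13@3: s1:17  s2:12  s3:2  s4:2  s5:2  s6:0 → peak 17
WP13@4: s1:17  s2:12  s3:0  s4:2  s5:2  s6:2 → peak 17
Best is WP13@2, peak 17.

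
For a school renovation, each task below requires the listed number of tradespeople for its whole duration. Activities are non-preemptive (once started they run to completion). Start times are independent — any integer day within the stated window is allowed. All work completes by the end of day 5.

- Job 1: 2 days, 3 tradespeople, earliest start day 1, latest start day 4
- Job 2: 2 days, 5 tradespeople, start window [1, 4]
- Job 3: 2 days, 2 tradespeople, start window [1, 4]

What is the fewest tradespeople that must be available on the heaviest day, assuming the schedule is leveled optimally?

Early-start (Job 1@1, Job 2@1, Job 3@1) gives peak 10: d1:10  d2:10  d3:0  d4:0  d5:0.
Shift Job 2→3.
Schedule Job 1@1, Job 2@3, Job 3@1: d1:5  d2:5  d3:5  d4:5  d5:0 — peak 5.

5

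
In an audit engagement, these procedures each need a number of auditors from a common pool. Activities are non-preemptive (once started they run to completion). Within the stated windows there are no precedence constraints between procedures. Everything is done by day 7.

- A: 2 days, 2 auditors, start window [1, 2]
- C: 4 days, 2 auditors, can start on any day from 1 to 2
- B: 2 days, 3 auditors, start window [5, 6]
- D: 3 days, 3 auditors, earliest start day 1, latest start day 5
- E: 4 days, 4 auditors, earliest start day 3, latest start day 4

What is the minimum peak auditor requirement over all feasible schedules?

Early-start (A@1, C@1, B@5, D@1, E@3) gives peak 9: d1:7  d2:7  d3:9  d4:6  d5:7  d6:7  d7:0.
Shift E→4.
Schedule A@1, C@1, B@5, D@1, E@4: d1:7  d2:7  d3:5  d4:6  d5:7  d6:7  d7:4 — peak 7.
Total auditor-days = 43 over 7 days ⇒ peak ≥ ⌈43/7⌉ = 7, so 7 is optimal.

7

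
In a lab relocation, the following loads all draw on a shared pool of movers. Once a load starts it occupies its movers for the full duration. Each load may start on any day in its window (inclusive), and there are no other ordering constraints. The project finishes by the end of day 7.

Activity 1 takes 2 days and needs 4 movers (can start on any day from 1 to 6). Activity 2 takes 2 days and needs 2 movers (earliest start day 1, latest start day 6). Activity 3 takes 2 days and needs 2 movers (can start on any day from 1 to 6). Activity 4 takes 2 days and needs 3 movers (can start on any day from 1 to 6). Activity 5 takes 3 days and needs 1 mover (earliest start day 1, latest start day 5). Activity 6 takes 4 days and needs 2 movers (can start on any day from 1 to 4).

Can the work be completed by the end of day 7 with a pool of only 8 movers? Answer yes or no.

Schedule Activity 1@1, Activity 2@1, Activity 3@3, Activity 4@5, Activity 5@3, Activity 6@3: d1:6  d2:6  d3:5  d4:5  d5:6  d6:5  d7:0 — peak 6 ≤ 8.

yes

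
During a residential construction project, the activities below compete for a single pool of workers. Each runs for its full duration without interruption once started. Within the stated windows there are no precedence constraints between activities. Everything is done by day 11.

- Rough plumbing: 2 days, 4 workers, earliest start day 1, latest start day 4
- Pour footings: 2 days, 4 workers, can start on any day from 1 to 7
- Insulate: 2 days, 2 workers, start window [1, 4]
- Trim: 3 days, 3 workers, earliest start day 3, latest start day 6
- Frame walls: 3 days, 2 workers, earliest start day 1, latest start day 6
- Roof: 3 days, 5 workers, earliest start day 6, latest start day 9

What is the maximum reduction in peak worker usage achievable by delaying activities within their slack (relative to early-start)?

6

Early-start peak: d1:12  d2:12  d3:5  d4:3  d5:3  d6:5  d7:5  d8:5  d9:0  d10:0  d11:0 ⇒ 12.
Leveled (Rough plumbing@1, Pour footings@3, Insulate@1, Trim@5, Frame walls@3, Roof@8): d1:6  d2:6  d3:6  d4:6  d5:5  d6:3  d7:3  d8:5  d9:5  d10:5  d11:0 ⇒ 6.
Reduction 12 − 6 = 6.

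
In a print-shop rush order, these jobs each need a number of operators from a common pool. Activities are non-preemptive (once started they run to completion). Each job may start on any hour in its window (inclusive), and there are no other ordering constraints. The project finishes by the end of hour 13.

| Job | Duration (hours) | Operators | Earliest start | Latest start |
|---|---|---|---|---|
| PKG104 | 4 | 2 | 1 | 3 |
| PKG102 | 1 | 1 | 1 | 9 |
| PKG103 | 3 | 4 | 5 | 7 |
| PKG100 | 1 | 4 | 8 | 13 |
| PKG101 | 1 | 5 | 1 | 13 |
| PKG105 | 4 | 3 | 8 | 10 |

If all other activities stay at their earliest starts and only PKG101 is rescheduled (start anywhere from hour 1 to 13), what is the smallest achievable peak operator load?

PKG101@1: h1:8  h2:2  h3:2  h4:2  h5:4  h6:4  h7:4  h8:7  h9:3  h10:3  h11:3  h12:0  h13:0 → peak 8
PKG101@2: h1:3  h2:7  h3:2  h4:2  h5:4  h6:4  h7:4  h8:7  h9:3  h10:3  h11:3  h12:0  h13:0 → peak 7
PKG101@3: h1:3  h2:2  h3:7  h4:2  h5:4  h6:4  h7:4  h8:7  h9:3  h10:3  h11:3  h12:0  h13:0 → peak 7
PKG101@4: h1:3  h2:2  h3:2  h4:7  h5:4  h6:4  h7:4  h8:7  h9:3  h10:3  h11:3  h12:0  h13:0 → peak 7
PKG101@5: h1:3  h2:2  h3:2  h4:2  h5:9  h6:4  h7:4  h8:7  h9:3  h10:3  h11:3  h12:0  h13:0 → peak 9
PKG101@6: h1:3  h2:2  h3:2  h4:2  h5:4  h6:9  h7:4  h8:7  h9:3  h10:3  h11:3  h12:0  h13:0 → peak 9
PKG101@7: h1:3  h2:2  h3:2  h4:2  h5:4  h6:4  h7:9  h8:7  h9:3  h10:3  h11:3  h12:0  h13:0 → peak 9
PKG101@8: h1:3  h2:2  h3:2  h4:2  h5:4  h6:4  h7:4  h8:12  h9:3  h10:3  h11:3  h12:0  h13:0 → peak 12
PKG101@9: h1:3  h2:2  h3:2  h4:2  h5:4  h6:4  h7:4  h8:7  h9:8  h10:3  h11:3  h12:0  h13:0 → peak 8
PKG101@10: h1:3  h2:2  h3:2  h4:2  h5:4  h6:4  h7:4  h8:7  h9:3  h10:8  h11:3  h12:0  h13:0 → peak 8
PKG101@11: h1:3  h2:2  h3:2  h4:2  h5:4  h6:4  h7:4  h8:7  h9:3  h10:3  h11:8  h12:0  h13:0 → peak 8
PKG101@12: h1:3  h2:2  h3:2  h4:2  h5:4  h6:4  h7:4  h8:7  h9:3  h10:3  h11:3  h12:5  h13:0 → peak 7
PKG101@13: h1:3  h2:2  h3:2  h4:2  h5:4  h6:4  h7:4  h8:7  h9:3  h10:3  h11:3  h12:0  h13:5 → peak 7
Best is PKG101@2, peak 7.

7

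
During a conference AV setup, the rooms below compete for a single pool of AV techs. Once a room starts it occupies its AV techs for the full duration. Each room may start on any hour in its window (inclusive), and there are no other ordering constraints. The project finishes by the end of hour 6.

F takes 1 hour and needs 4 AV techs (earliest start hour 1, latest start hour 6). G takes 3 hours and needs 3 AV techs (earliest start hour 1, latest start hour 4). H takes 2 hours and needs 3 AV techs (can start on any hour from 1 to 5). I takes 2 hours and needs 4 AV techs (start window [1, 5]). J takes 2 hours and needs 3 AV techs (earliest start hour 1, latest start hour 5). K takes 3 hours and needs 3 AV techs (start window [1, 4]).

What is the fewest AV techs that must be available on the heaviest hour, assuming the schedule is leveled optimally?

9

Early-start (F@1, G@1, H@1, I@1, J@1, K@1) gives peak 20: h1:20  h2:16  h3:6  h4:0  h5:0  h6:0.
Shift H→2, I→4, J→2, K→4.
Schedule F@1, G@1, H@2, I@4, J@2, K@4: h1:7  h2:9  h3:9  h4:7  h5:7  h6:3 — peak 9.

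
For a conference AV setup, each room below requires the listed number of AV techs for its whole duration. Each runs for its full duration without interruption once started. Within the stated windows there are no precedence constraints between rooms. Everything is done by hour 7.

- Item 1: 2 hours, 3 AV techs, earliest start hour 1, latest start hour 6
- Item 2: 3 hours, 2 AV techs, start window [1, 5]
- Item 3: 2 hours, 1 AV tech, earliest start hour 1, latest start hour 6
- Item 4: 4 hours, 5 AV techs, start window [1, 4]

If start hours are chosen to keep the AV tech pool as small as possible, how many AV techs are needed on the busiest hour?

6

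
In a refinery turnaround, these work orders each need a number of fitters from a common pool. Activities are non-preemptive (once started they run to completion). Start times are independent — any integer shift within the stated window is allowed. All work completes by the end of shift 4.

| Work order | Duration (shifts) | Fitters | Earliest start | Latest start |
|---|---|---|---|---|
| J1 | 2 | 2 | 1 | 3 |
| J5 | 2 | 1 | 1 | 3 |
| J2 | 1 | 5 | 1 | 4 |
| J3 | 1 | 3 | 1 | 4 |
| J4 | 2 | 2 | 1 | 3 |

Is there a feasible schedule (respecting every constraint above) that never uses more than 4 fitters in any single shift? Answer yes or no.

Total fitter-shifts = 18; over 4 shifts the average is 18/4 > 4, so some shift must exceed 4.

no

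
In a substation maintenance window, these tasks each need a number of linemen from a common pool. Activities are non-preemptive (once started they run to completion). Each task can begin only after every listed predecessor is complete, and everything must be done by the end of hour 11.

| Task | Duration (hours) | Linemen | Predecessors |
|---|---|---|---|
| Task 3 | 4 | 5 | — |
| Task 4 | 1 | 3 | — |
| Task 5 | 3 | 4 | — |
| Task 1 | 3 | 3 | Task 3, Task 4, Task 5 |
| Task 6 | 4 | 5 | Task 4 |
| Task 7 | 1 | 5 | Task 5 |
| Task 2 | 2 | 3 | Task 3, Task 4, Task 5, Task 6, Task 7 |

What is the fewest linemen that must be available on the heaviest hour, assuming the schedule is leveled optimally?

Early-start (Task 3@1, Task 4@1, Task 5@1, Task 1@5, Task 6@2, Task 7@4, Task 2@6) gives peak 15: h1:12  h2:14  h3:14  h4:15  h5:8  h6:6  h7:6  h8:0  h9:0  h10:0  h11:0.
Shift Task 5→2, Task 6→5, Task 7→9, Task 2→10.
Schedule Task 3@1, Task 4@1, Task 5@2, Task 1@5, Task 6@5, Task 7@9, Task 2@10: h1:8  h2:9  h3:9  h4:9  h5:8  h6:8  h7:8  h8:5  h9:5  h10:3  h11:3 — peak 9.

9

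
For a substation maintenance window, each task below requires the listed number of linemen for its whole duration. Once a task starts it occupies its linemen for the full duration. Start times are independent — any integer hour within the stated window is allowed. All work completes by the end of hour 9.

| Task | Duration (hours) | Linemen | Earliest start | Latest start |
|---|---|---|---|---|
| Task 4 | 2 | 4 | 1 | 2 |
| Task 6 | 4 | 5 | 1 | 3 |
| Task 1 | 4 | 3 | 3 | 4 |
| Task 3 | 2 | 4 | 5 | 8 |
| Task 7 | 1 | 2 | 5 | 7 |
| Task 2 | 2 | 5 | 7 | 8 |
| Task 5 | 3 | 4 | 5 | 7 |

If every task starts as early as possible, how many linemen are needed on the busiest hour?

Early-start schedule: Task 4@1, Task 6@1, Task 1@3, Task 3@5, Task 7@5, Task 2@7, Task 5@5.
Load per hour: hour 1: 9, hour 2: 9, hour 3: 8, hour 4: 8, hour 5: 13, hour 6: 11, hour 7: 9, hour 8: 5, hour 9: 0.
Peak is 13.

13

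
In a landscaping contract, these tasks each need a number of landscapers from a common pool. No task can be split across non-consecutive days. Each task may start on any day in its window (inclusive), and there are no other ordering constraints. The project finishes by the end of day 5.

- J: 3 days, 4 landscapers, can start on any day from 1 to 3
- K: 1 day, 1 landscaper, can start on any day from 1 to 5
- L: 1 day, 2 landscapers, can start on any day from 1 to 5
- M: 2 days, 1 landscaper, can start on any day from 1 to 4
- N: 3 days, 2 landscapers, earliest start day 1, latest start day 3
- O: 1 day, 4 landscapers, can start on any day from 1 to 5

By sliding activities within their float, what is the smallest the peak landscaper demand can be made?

Early-start (J@1, K@1, L@1, M@1, N@1, O@1) gives peak 14: d1:14  d2:7  d3:6  d4:0  d5:0.
Shift L→4, N→3, O→5.
Schedule J@1, K@1, L@4, M@1, N@3, O@5: d1:6  d2:5  d3:6  d4:4  d5:6 — peak 6.
Total landscaper-days = 27 over 5 days ⇒ peak ≥ ⌈27/5⌉ = 6, so 6 is optimal.

6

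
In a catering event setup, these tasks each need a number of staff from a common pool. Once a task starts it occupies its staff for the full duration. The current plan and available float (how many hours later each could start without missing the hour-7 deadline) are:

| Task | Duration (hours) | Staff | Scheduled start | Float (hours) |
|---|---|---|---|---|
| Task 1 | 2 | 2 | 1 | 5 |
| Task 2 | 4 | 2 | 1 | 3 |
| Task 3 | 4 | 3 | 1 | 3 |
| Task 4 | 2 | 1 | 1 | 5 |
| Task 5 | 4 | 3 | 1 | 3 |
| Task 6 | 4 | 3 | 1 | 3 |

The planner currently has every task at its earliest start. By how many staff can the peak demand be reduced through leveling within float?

3

Early-start peak: h1:14  h2:14  h3:11  h4:11  h5:0  h6:0  h7:0 ⇒ 14.
Leveled (Task 1@1, Task 2@1, Task 3@1, Task 4@1, Task 5@1, Task 6@3): h1:11  h2:11  h3:11  h4:11  h5:3  h6:3  h7:0 ⇒ 11.
Reduction 14 − 11 = 3.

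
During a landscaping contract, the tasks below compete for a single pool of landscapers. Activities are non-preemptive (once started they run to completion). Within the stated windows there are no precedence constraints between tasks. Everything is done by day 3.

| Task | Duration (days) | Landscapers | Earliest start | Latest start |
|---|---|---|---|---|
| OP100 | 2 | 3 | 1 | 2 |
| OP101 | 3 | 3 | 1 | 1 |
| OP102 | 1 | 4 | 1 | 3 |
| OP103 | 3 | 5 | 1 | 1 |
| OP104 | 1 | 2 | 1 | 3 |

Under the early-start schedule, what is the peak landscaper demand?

17

Early-start schedule: OP100@1, OP101@1, OP102@1, OP103@1, OP104@1.
Load per day: day 1: 17, day 2: 11, day 3: 8.
Peak is 17.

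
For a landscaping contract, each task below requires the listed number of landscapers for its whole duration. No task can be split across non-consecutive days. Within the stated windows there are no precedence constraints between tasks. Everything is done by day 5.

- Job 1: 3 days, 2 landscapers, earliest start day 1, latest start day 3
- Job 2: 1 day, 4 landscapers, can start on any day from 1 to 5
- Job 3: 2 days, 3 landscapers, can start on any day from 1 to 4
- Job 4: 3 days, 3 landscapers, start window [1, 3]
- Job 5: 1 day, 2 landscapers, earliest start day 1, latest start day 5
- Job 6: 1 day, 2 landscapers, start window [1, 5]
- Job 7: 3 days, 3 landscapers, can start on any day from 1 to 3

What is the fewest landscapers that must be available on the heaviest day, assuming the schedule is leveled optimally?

8

Early-start (Job 1@1, Job 2@1, Job 3@1, Job 4@1, Job 5@1, Job 6@1, Job 7@1) gives peak 19: d1:19  d2:11  d3:8  d4:0  d5:0.
Shift Job 2→4, Job 5→5, Job 6→5, Job 7→3.
Schedule Job 1@1, Job 2@4, Job 3@1, Job 4@1, Job 5@5, Job 6@5, Job 7@3: d1:8  d2:8  d3:8  d4:7  d5:7 — peak 8.
Total landscaper-days = 38 over 5 days ⇒ peak ≥ ⌈38/5⌉ = 8, so 8 is optimal.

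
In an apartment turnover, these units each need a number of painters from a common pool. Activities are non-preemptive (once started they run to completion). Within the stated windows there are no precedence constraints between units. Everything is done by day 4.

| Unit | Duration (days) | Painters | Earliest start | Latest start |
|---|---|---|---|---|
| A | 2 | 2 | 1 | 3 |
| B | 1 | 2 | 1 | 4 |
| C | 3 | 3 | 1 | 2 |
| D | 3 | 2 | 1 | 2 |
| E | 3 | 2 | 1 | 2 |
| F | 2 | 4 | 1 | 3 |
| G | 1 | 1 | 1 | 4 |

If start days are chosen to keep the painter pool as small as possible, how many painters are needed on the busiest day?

11

Early-start (A@1, B@1, C@1, D@1, E@1, F@1, G@1) gives peak 16: d1:16  d2:13  d3:7  d4:0.
Shift F→3, G→2.
Schedule A@1, B@1, C@1, D@1, E@1, F@3, G@2: d1:11  d2:10  d3:11  d4:4 — peak 11.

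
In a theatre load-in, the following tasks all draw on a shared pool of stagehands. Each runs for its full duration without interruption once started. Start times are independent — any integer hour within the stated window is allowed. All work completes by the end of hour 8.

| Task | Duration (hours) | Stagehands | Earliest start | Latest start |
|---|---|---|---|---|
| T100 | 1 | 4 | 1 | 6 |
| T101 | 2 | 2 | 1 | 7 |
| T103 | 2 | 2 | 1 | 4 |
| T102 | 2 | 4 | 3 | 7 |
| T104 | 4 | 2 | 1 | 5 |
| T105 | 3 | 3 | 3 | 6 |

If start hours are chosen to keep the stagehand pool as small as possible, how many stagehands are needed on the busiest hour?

6

Early-start (T100@1, T101@1, T103@1, T102@3, T104@1, T105@3) gives peak 10: h1:10  h2:6  h3:9  h4:9  h5:3  h6:0  h7:0  h8:0.
Shift T103→2, T104→4, T105→5.
Schedule T100@1, T101@1, T103@2, T102@3, T104@4, T105@5: h1:6  h2:4  h3:6  h4:6  h5:5  h6:5  h7:5  h8:0 — peak 6.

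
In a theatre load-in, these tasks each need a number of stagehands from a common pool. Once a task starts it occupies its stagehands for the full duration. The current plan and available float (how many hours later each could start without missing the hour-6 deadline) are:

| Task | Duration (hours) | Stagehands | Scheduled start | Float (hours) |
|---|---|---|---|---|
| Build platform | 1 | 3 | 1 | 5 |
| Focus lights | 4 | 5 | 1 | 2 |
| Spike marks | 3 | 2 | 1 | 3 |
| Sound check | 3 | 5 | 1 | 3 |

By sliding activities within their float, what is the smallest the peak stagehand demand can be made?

Early-start (Build platform@1, Focus lights@1, Spike marks@1, Sound check@1) gives peak 15: h1:15  h2:12  h3:12  h4:5  h5:0  h6:0.
Shift Sound check→4.
Schedule Build platform@1, Focus lights@1, Spike marks@1, Sound check@4: h1:10  h2:7  h3:7  h4:10  h5:5  h6:5 — peak 10.

10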